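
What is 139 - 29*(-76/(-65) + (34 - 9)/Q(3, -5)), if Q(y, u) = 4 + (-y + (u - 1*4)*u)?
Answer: 267101/2990 ≈ 89.331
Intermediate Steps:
Q(y, u) = 4 - y + u*(-4 + u) (Q(y, u) = 4 + (-y + (u - 4)*u) = 4 + (-y + (-4 + u)*u) = 4 + (-y + u*(-4 + u)) = 4 - y + u*(-4 + u))
139 - 29*(-76/(-65) + (34 - 9)/Q(3, -5)) = 139 - 29*(-76/(-65) + (34 - 9)/(4 + (-5)² - 1*3 - 4*(-5))) = 139 - 29*(-76*(-1/65) + 25/(4 + 25 - 3 + 20)) = 139 - 29*(76/65 + 25/46) = 139 - 29*5121/2990 = 139 - 148509/2990 = 267101/2990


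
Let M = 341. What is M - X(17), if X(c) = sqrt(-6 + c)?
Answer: 341 - sqrt(11) ≈ 337.68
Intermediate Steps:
M - X(17) = 341 - sqrt(-6 + 17) = 341 - sqrt(11)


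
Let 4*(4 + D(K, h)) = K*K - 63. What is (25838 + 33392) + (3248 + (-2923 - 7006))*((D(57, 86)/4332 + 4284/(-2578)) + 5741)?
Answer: -142526591219491/3722632 ≈ -3.8287e+7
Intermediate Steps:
D(K, h) = -79/4 + K²/4 (D(K, h) = -4 + (K*K - 63)/4 = -4 + (K² - 63)/4 = -4 + (-63 + K²)/4 = -4 + (-63/4 + K²/4) = -79/4 + K²/4)
(25838 + 33392) + (3248 + (-2923 - 7006))*((D(57, 86)/4332 + 4284/(-2578)) + 5741) = (25838 + 33392) + (3248 + (-2923 - 7006))*(((-79/4 + (¼)*57²)/4332 + 4284/(-2578)) + 5741) = 59230 + (3248 - 9929)*(((-79/4 + (¼)*3249)*(1/4332) + 4284*(-1/2578)) + 5741) = 59230 - 6681*(((-79/4 + 3249/4)*(1/4332) - 2142/1289) + 5741) = 59230 - 6681*(((1585/2)*(1/4332) - 2142/1289) + 5741) = 59230 - 6681*((1585/8664 - 2142/1289) + 5741) = 59230 - 6681*(-16515223/11167896 + 5741) = 59230 - 6681*64098375713/11167896 = 59230 - 142747082712851/3722632 = -142526591219491/3722632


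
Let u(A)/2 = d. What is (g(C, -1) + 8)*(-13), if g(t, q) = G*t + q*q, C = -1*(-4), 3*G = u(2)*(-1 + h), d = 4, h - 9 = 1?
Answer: -1365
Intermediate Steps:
h = 10 (h = 9 + 1 = 10)
u(A) = 8 (u(A) = 2*4 = 8)
G = 24 (G = (8*(-1 + 10))/3 = (8*9)/3 = (⅓)*72 = 24)
C = 4
g(t, q) = q² + 24*t (g(t, q) = 24*t + q*q = 24*t + q² = q² + 24*t)
(g(C, -1) + 8)*(-13) = (((-1)² + 24*4) + 8)*(-13) = ((1 + 96) + 8)*(-13) = (97 + 8)*(-13) = 105*(-13) = -1365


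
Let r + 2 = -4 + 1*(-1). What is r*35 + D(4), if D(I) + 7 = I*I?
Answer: -236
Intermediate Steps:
D(I) = -7 + I² (D(I) = -7 + I*I = -7 + I²)
r = -7 (r = -2 + (-4 + 1*(-1)) = -2 + (-4 - 1) = -2 - 5 = -7)
r*35 + D(4) = -7*35 + (-7 + 4²) = -245 + (-7 + 16) = -245 + 9 = -236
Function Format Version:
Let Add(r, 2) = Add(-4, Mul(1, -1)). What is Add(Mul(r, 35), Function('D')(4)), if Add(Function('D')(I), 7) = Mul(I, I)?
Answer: -236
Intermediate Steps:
Function('D')(I) = Add(-7, Pow(I, 2)) (Function('D')(I) = Add(-7, Mul(I, I)) = Add(-7, Pow(I, 2)))
r = -7 (r = Add(-2, Add(-4, Mul(1, -1))) = Add(-2, Add(-4, -1)) = Add(-2, -5) = -7)
Add(Mul(r, 35), Function('D')(4)) = Add(Mul(-7, 35), Add(-7, Pow(4, 2))) = Add(-245, Add(-7, 16)) = Add(-245, 9) = -236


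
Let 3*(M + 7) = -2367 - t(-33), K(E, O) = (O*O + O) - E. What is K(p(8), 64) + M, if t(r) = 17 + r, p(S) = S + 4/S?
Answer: 20165/6 ≈ 3360.8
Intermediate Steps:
K(E, O) = O + O² - E (K(E, O) = (O² + O) - E = (O + O²) - E = O + O² - E)
M = -2372/3 (M = -7 + (-2367 - (17 - 33))/3 = -7 + (-2367 - 1*(-16))/3 = -7 + (-2367 + 16)/3 = -7 + (⅓)*(-2351) = -7 - 2351/3 = -2372/3 ≈ -790.67)
K(p(8), 64) + M = (64 + 64² - (8 + 4/8)) - 2372/3 = (64 + 4096 - (8 + 4*(⅛))) - 2372/3 = (64 + 4096 - (8 + ½)) - 2372/3 = (64 + 4096 - 1*17/2) - 2372/3 = (64 + 4096 - 17/2) - 2372/3 = 8303/2 - 2372/3 = 20165/6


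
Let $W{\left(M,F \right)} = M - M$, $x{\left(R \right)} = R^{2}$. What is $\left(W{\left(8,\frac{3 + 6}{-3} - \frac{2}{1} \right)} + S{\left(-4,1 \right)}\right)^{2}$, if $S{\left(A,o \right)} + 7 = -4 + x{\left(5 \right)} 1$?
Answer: $196$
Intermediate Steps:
$S{\left(A,o \right)} = 14$ ($S{\left(A,o \right)} = -7 - \left(4 - 5^{2} \cdot 1\right) = -7 + \left(-4 + 25 \cdot 1\right) = -7 + \left(-4 + 25\right) = -7 + 21 = 14$)
$W{\left(M,F \right)} = 0$
$\left(W{\left(8,\frac{3 + 6}{-3} - \frac{2}{1} \right)} + S{\left(-4,1 \right)}\right)^{2} = \left(0 + 14\right)^{2} = 14^{2} = 196$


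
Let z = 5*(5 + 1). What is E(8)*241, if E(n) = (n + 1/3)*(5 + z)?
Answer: 210875/3 ≈ 70292.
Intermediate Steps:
z = 30 (z = 5*6 = 30)
E(n) = 35/3 + 35*n (E(n) = (n + 1/3)*(5 + 30) = (n + ⅓)*35 = (⅓ + n)*35 = 35/3 + 35*n)
E(8)*241 = (35/3 + 35*8)*241 = (35/3 + 280)*241 = (875/3)*241 = 210875/3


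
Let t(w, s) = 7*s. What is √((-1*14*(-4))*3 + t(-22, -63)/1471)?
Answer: √362876577/1471 ≈ 12.950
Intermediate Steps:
√((-1*14*(-4))*3 + t(-22, -63)/1471) = √((-1*14*(-4))*3 + (7*(-63))/1471) = √(-14*(-4)*3 - 441*1/1471) = √(56*3 - 441/1471) = √(168 - 441/1471) = √(246687/1471) = √362876577/1471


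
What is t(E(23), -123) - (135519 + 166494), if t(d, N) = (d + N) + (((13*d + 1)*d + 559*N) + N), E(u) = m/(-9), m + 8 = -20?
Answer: -30041600/81 ≈ -3.7088e+5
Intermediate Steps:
m = -28 (m = -8 - 20 = -28)
E(u) = 28/9 (E(u) = -28/(-9) = -28*(-1/9) = 28/9)
t(d, N) = d + 561*N + d*(1 + 13*d) (t(d, N) = (N + d) + (((1 + 13*d)*d + 559*N) + N) = (N + d) + ((d*(1 + 13*d) + 559*N) + N) = (N + d) + ((559*N + d*(1 + 13*d)) + N) = (N + d) + (560*N + d*(1 + 13*d)) = d + 561*N + d*(1 + 13*d))
t(E(23), -123) - (135519 + 166494) = (2*(28/9) + 13*(28/9)**2 + 561*(-123)) - (135519 + 166494) = (56/9 + 13*(784/81) - 69003) - 1*302013 = (56/9 + 10192/81 - 69003) - 302013 = -5578547/81 - 302013 = -30041600/81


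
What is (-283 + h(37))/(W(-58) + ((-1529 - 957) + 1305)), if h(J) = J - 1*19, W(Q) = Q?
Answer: 265/1239 ≈ 0.21388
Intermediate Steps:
h(J) = -19 + J (h(J) = J - 19 = -19 + J)
(-283 + h(37))/(W(-58) + ((-1529 - 957) + 1305)) = (-283 + (-19 + 37))/(-58 + ((-1529 - 957) + 1305)) = (-283 + 18)/(-58 + (-2486 + 1305)) = -265/(-58 - 1181) = -265/(-1239) = -265*(-1/1239) = 265/1239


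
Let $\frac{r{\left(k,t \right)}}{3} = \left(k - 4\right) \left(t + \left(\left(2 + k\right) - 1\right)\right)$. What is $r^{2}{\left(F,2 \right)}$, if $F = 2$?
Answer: $900$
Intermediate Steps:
$r{\left(k,t \right)} = 3 \left(-4 + k\right) \left(1 + k + t\right)$ ($r{\left(k,t \right)} = 3 \left(k - 4\right) \left(t + \left(\left(2 + k\right) - 1\right)\right) = 3 \left(-4 + k\right) \left(t + \left(1 + k\right)\right) = 3 \left(-4 + k\right) \left(1 + k + t\right)$)
$r^{2}{\left(F,2 \right)} = \left(-12 - 24 - 18 + 3 \cdot 2^{2} + 3 \cdot 2 \cdot 2\right)^{2} = \left(-12 - 24 - 18 + 3 \cdot 4 + 12\right)^{2} = \left(-12 - 24 - 18 + 12 + 12\right)^{2} = \left(-30\right)^{2} = 900$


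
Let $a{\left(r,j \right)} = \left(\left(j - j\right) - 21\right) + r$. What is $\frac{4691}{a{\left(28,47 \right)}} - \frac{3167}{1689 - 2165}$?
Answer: $\frac{322155}{476} \approx 676.8$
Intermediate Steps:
$a{\left(r,j \right)} = -21 + r$ ($a{\left(r,j \right)} = \left(0 - 21\right) + r = -21 + r$)
$\frac{4691}{a{\left(28,47 \right)}} - \frac{3167}{1689 - 2165} = \frac{4691}{-21 + 28} - \frac{3167}{1689 - 2165} = \frac{4691}{7} - \frac{3167}{1689 - 2165} = 4691 \cdot \frac{1}{7} - \frac{3167}{-476} = \frac{4691}{7} - - \frac{3167}{476} = \frac{4691}{7} + \frac{3167}{476} = \frac{322155}{476}$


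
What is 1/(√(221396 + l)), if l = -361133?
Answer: -I*√139737/139737 ≈ -0.0026751*I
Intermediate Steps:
1/(√(221396 + l)) = 1/(√(221396 - 361133)) = 1/(√(-139737)) = 1/(I*√139737) = -I*√139737/139737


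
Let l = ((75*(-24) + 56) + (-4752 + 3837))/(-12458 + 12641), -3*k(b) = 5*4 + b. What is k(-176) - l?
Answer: 12175/183 ≈ 66.530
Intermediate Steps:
k(b) = -20/3 - b/3 (k(b) = -(5*4 + b)/3 = -(20 + b)/3 = -20/3 - b/3)
l = -2659/183 (l = ((-1800 + 56) - 915)/183 = (-1744 - 915)*(1/183) = -2659*1/183 = -2659/183 ≈ -14.530)
k(-176) - l = (-20/3 - ⅓*(-176)) - 1*(-2659/183) = (-20/3 + 176/3) + 2659/183 = 52 + 2659/183 = 12175/183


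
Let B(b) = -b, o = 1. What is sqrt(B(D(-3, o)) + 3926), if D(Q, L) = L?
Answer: 5*sqrt(157) ≈ 62.650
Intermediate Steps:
sqrt(B(D(-3, o)) + 3926) = sqrt(-1*1 + 3926) = sqrt(-1 + 3926) = sqrt(3925) = 5*sqrt(157)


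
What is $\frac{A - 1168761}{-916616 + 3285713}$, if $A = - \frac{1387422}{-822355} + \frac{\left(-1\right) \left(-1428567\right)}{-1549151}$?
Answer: $- \frac{496314840485135656}{1006038676204697895} \approx -0.49334$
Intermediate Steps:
$A = \frac{974536963437}{1273952070605}$ ($A = \left(-1387422\right) \left(- \frac{1}{822355}\right) + 1428567 \left(- \frac{1}{1549151}\right) = \frac{1387422}{822355} - \frac{1428567}{1549151} = \frac{974536963437}{1273952070605} \approx 0.76497$)
$\frac{A - 1168761}{-916616 + 3285713} = \frac{\frac{974536963437}{1273952070605} - 1168761}{-916616 + 3285713} = - \frac{1488944521455406968}{1273952070605 \cdot 2369097} = \left(- \frac{1488944521455406968}{1273952070605}\right) \frac{1}{2369097} = - \frac{496314840485135656}{1006038676204697895}$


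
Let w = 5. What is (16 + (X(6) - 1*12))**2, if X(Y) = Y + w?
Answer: 225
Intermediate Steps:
X(Y) = 5 + Y (X(Y) = Y + 5 = 5 + Y)
(16 + (X(6) - 1*12))**2 = (16 + ((5 + 6) - 1*12))**2 = (16 + (11 - 12))**2 = (16 - 1)**2 = 15**2 = 225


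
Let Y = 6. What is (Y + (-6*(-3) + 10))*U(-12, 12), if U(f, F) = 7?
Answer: 238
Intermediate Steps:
(Y + (-6*(-3) + 10))*U(-12, 12) = (6 + (-6*(-3) + 10))*7 = (6 + (18 + 10))*7 = (6 + 28)*7 = 34*7 = 238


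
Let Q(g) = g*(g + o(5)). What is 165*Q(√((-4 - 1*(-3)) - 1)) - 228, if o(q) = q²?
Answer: -558 + 4125*I*√2 ≈ -558.0 + 5833.6*I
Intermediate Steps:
Q(g) = g*(25 + g) (Q(g) = g*(g + 5²) = g*(g + 25) = g*(25 + g))
165*Q(√((-4 - 1*(-3)) - 1)) - 228 = 165*(√((-4 - 1*(-3)) - 1)*(25 + √((-4 - 1*(-3)) - 1))) - 228 = 165*(√((-4 + 3) - 1)*(25 + √((-4 + 3) - 1))) - 228 = 165*(√(-1 - 1)*(25 + √(-1 - 1))) - 228 = 165*(√(-2)*(25 + √(-2))) - 228 = 165*((I*√2)*(25 + I*√2)) - 228 = 165*(I*√2*(25 + I*√2)) - 228 = 165*I*√2*(25 + I*√2) - 228 = -228 + 165*I*√2*(25 + I*√2)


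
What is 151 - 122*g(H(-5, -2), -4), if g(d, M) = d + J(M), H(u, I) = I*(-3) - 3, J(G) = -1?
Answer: -93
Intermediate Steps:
H(u, I) = -3 - 3*I (H(u, I) = -3*I - 3 = -3 - 3*I)
g(d, M) = -1 + d (g(d, M) = d - 1 = -1 + d)
151 - 122*g(H(-5, -2), -4) = 151 - 122*(-1 + (-3 - 3*(-2))) = 151 - 122*(-1 + (-3 + 6)) = 151 - 122*(-1 + 3) = 151 - 122*2 = 151 - 244 = -93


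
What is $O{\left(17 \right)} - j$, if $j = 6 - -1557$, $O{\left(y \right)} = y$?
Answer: $-1546$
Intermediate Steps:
$j = 1563$ ($j = 6 + 1557 = 1563$)
$O{\left(17 \right)} - j = 17 - 1563 = -1546$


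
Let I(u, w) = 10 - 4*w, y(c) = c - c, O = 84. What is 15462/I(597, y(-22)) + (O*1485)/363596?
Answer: 702896094/454495 ≈ 1546.5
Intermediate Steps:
y(c) = 0
15462/I(597, y(-22)) + (O*1485)/363596 = 15462/(10 - 4*0) + (84*1485)/363596 = 15462/(10 + 0) + 124740*(1/363596) = 15462/10 + 31185/90899 = 15462*(⅒) + 31185/90899 = 7731/5 + 31185/90899 = 702896094/454495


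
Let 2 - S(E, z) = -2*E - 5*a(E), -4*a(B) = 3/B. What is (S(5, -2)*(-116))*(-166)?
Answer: 216630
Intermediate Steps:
a(B) = -3/(4*B)
S(E, z) = 2 + 2*E - 15/(4*E) (S(E, z) = 2 - (-2*E - (-15)/(4*E)) = 2 - (-2*E + 15/(4*E)) = 2 + (2*E - 15/(4*E)) = 2 + 2*E - 15/(4*E))
(S(5, -2)*(-116))*(-166) = ((2 + 2*5 - 15/4/5)*(-116))*(-166) = ((2 + 10 - 15/4*⅕)*(-116))*(-166) = ((2 + 10 - ¾)*(-116))*(-166) = ((45/4)*(-116))*(-166) = -1305*(-166) = 216630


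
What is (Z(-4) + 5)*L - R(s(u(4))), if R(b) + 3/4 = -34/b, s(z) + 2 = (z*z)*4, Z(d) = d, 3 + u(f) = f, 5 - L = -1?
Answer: 95/4 ≈ 23.750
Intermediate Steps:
L = 6 (L = 5 - 1*(-1) = 5 + 1 = 6)
u(f) = -3 + f
s(z) = -2 + 4*z² (s(z) = -2 + (z*z)*4 = -2 + z²*4 = -2 + 4*z²)
R(b) = -¾ - 34/b
(Z(-4) + 5)*L - R(s(u(4))) = (-4 + 5)*6 - (-¾ - 34/(-2 + 4*(-3 + 4)²)) = 1*6 - (-¾ - 34/(-2 + 4*1²)) = 6 - (-¾ - 34/(-2 + 4*1)) = 6 - (-¾ - 34/(-2 + 4)) = 6 - (-¾ - 34/2) = 6 - (-¾ - 34*½) = 6 - (-¾ - 17) = 6 - 1*(-71/4) = 6 + 71/4 = 95/4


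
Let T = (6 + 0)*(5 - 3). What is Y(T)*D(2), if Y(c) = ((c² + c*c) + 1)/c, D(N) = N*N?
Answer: 289/3 ≈ 96.333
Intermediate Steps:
D(N) = N²
T = 12 (T = 6*2 = 12)
Y(c) = (1 + 2*c²)/c (Y(c) = ((c² + c²) + 1)/c = (2*c² + 1)/c = (1 + 2*c²)/c)
Y(T)*D(2) = (1/12 + 2*12)*2² = (1/12 + 24)*4 = (289/12)*4 = 289/3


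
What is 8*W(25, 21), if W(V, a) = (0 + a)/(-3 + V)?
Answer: 84/11 ≈ 7.6364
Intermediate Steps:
W(V, a) = a/(-3 + V)
8*W(25, 21) = 8*(21/(-3 + 25)) = 8*(21/22) = 84/11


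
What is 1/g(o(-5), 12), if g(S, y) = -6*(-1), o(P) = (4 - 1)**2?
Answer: 1/6 ≈ 0.16667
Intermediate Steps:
o(P) = 9 (o(P) = 3**2 = 9)
g(S, y) = 6
1/g(o(-5), 12) = 1/6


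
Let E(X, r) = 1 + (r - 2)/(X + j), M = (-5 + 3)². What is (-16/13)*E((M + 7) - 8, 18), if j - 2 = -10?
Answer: 176/65 ≈ 2.7077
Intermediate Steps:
j = -8 (j = 2 - 10 = -8)
M = 4 (M = (-2)² = 4)
E(X, r) = 1 + (-2 + r)/(-8 + X) (E(X, r) = 1 + (r - 2)/(X - 8) = 1 + (-2 + r)/(-8 + X))
(-16/13)*E((M + 7) - 8, 18) = (-16/13)*((-10 + ((4 + 7) - 8) + 18)/(-8 + ((4 + 7) - 8))) = (-16*1/13)*((-10 + (11 - 8) + 18)/(-8 + (11 - 8))) = -16*(-10 + 3 + 18)/(13*(-8 + 3)) = -16*11/(13*(-5)) = -(-16)*11/65 = -16/13*(-11/5) = 176/65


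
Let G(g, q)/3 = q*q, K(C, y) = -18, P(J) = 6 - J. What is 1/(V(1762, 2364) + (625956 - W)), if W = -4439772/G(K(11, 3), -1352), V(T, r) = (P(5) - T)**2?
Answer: 456976/1703185109133 ≈ 2.6831e-7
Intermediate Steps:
V(T, r) = (1 - T)**2 (V(T, r) = ((6 - 1*5) - T)**2 = ((6 - 5) - T)**2 = (1 - T)**2)
G(g, q) = 3*q**2 (G(g, q) = 3*(q*q) = 3*q**2)
W = -369981/456976 (W = -4439772/(3*(-1352)**2) = -4439772/(3*1827904) = -4439772/5483712 = -4439772*1/5483712 = -369981/456976 ≈ -0.80963)
1/(V(1762, 2364) + (625956 - W)) = 1/((-1 + 1762)**2 + (625956 - 1*(-369981/456976))) = 1/(1761**2 + (625956 + 369981/456976)) = 1/(3101121 + 286047239037/456976) = 1/(1703185109133/456976) = 456976/1703185109133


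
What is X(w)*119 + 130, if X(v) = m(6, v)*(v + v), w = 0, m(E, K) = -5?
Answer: 130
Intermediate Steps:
X(v) = -10*v (X(v) = -5*(v + v) = -10*v)
X(w)*119 + 130 = -10*0*119 + 130 = 0*119 + 130 = 0 + 130 = 130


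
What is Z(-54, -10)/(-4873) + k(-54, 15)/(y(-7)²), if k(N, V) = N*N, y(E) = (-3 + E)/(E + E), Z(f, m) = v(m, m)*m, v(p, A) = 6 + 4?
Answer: 696276232/121825 ≈ 5715.4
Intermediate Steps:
v(p, A) = 10
Z(f, m) = 10*m
y(E) = (-3 + E)/(2*E) (y(E) = (-3 + E)/((2*E)) = (-3 + E)*(1/(2*E)) = (-3 + E)/(2*E))
k(N, V) = N²
Z(-54, -10)/(-4873) + k(-54, 15)/(y(-7)²) = (10*(-10))/(-4873) + (-54)²/(((½)*(-3 - 7)/(-7))²) = -100*(-1/4873) + 2916/(((½)*(-⅐)*(-10))²) = 100/4873 + 2916/((5/7)²) = 100/4873 + 2916/(25/49) = 100/4873 + 2916*(49/25) = 100/4873 + 142884/25 = 696276232/121825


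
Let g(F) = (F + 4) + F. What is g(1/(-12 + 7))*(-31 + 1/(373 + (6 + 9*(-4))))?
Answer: -191376/1715 ≈ -111.59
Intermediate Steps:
g(F) = 4 + 2*F (g(F) = (4 + F) + F = 4 + 2*F)
g(1/(-12 + 7))*(-31 + 1/(373 + (6 + 9*(-4)))) = (4 + 2/(-12 + 7))*(-31 + 1/(373 + (6 + 9*(-4)))) = (4 + 2/(-5))*(-31 + 1/(373 + (6 - 36))) = (4 + 2*(-⅕))*(-31 + 1/(373 - 30)) = (4 - ⅖)*(-31 + 1/343) = 18*(-31 + 1/343)/5 = (18/5)*(-10632/343) = -191376/1715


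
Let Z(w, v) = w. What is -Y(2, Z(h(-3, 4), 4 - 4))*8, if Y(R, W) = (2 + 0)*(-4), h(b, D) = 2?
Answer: 64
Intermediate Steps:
Y(R, W) = -8 (Y(R, W) = 2*(-4) = -8)
-Y(2, Z(h(-3, 4), 4 - 4))*8 = -1*(-8)*8 = 8*8 = 64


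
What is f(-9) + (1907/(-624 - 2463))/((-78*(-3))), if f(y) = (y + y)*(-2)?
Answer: 26002981/722358 ≈ 35.997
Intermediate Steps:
f(y) = -4*y (f(y) = (2*y)*(-2) = -4*y)
f(-9) + (1907/(-624 - 2463))/((-78*(-3))) = -4*(-9) + (1907/(-624 - 2463))/((-78*(-3))) = 36 + (1907/(-3087))/234 = 36 + (1907*(-1/3087))*(1/234) = 36 - 1907/3087*1/234 = 36 - 1907/722358 = 26002981/722358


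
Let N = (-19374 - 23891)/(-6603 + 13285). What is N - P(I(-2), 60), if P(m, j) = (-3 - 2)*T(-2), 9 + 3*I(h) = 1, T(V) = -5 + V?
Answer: -277135/6682 ≈ -41.475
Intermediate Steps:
I(h) = -8/3 (I(h) = -3 + (⅓)*1 = -3 + ⅓ = -8/3)
P(m, j) = 35 (P(m, j) = (-3 - 2)*(-5 - 2) = -5*(-7) = 35)
N = -43265/6682 ≈ -6.4749
N - P(I(-2), 60) = -43265/6682 - 1*35 = -43265/6682 - 35 = -277135/6682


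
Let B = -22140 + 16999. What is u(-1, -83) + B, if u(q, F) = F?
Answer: -5224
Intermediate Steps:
B = -5141
u(-1, -83) + B = -83 - 5141 = -5224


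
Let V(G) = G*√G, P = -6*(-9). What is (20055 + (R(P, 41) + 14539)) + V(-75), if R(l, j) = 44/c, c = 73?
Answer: 2525406/73 - 375*I*√3 ≈ 34595.0 - 649.52*I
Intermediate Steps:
P = 54
V(G) = G^(3/2)
R(l, j) = 44/73
(20055 + (R(P, 41) + 14539)) + V(-75) = (20055 + (44/73 + 14539)) + (-75)^(3/2) = (20055 + 1061391/73) - 375*I*√3 = 2525406/73 - 375*I*√3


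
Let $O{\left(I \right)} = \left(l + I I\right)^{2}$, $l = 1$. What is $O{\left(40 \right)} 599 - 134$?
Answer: $1535357265$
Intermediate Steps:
$O{\left(I \right)} = \left(1 + I^{2}\right)^{2}$ ($O{\left(I \right)} = \left(1 + I I\right)^{2} = \left(1 + I^{2}\right)^{2}$)
$O{\left(40 \right)} 599 - 134 = \left(1 + 40^{2}\right)^{2} \cdot 599 - 134 = \left(1 + 1600\right)^{2} \cdot 599 - 134 = 1601^{2} \cdot 599 - 134 = 2563201 \cdot 599 - 134 = 1535357399 - 134 = 1535357265$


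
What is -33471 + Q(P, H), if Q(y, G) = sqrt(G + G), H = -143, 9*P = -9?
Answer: -33471 + I*sqrt(286) ≈ -33471.0 + 16.912*I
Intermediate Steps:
P = -1 (P = (1/9)*(-9) = -1)
Q(y, G) = sqrt(2)*sqrt(G) (Q(y, G) = sqrt(2*G) = sqrt(2)*sqrt(G))
-33471 + Q(P, H) = -33471 + sqrt(2)*sqrt(-143) = -33471 + sqrt(2)*(I*sqrt(143)) = -33471 + I*sqrt(286)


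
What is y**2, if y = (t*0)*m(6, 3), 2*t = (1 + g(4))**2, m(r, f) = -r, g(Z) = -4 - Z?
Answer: 0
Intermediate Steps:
t = 49/2 (t = (1 + (-4 - 1*4))**2/2 = (1 + (-4 - 4))**2/2 = (1 - 8)**2/2 = (1/2)*(-7)**2 = (1/2)*49 = 49/2 ≈ 24.500)
y = 0 (y = ((49/2)*0)*(-1*6) = 0*(-6) = 0)
y**2 = 0**2 = 0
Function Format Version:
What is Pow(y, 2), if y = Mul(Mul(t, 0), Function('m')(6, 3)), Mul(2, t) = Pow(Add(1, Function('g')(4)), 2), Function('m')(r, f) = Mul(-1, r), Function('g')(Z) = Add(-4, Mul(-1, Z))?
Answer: 0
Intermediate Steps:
t = Rational(49, 2) (t = Mul(Rational(1, 2), Pow(Add(1, Add(-4, Mul(-1, 4))), 2)) = Mul(Rational(1, 2), Pow(Add(1, Add(-4, -4)), 2)) = Mul(Rational(1, 2), Pow(Add(1, -8), 2)) = Mul(Rational(1, 2), Pow(-7, 2)) = Mul(Rational(1, 2), 49) = Rational(49, 2) ≈ 24.500)
y = 0 (y = Mul(Mul(Rational(49, 2), 0), Mul(-1, 6)) = Mul(0, -6) = 0)
Pow(y, 2) = Pow(0, 2) = 0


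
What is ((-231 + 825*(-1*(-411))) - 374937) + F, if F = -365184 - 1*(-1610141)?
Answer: 1208864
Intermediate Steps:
F = 1244957 (F = -365184 + 1610141 = 1244957)
((-231 + 825*(-1*(-411))) - 374937) + F = ((-231 + 825*(-1*(-411))) - 374937) + 1244957 = ((-231 + 825*411) - 374937) + 1244957 = ((-231 + 339075) - 374937) + 1244957 = (338844 - 374937) + 1244957 = -36093 + 1244957 = 1208864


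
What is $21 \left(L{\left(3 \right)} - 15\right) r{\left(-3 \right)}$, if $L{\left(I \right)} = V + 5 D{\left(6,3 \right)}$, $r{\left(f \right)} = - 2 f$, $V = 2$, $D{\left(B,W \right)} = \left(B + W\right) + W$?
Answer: $5922$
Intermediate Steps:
$D{\left(B,W \right)} = B + 2 W$
$L{\left(I \right)} = 62$ ($L{\left(I \right)} = 2 + 5 \left(6 + 2 \cdot 3\right) = 2 + 5 \left(6 + 6\right) = 2 + 5 \cdot 12 = 2 + 60 = 62$)
$21 \left(L{\left(3 \right)} - 15\right) r{\left(-3 \right)} = 21 \left(62 - 15\right) \left(\left(-2\right) \left(-3\right)\right) = 21 \cdot 47 \cdot 6 = 987 \cdot 6 = 5922$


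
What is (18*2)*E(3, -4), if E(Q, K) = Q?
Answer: 108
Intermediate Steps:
(18*2)*E(3, -4) = (18*2)*3 = 36*3 = 108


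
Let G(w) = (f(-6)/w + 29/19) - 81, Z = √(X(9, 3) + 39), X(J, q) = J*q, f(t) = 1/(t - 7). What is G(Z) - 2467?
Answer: -48383/19 - √66/858 ≈ -2546.5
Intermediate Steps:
f(t) = 1/(-7 + t)
Z = √66 (Z = √(9*3 + 39) = √(27 + 39) = √66 ≈ 8.1240)
G(w) = -1510/19 - 1/(13*w) (G(w) = (1/((-7 - 6)*w) + 29/19) - 81 = (1/((-13)*w) + 29*(1/19)) - 81 = (-1/(13*w) + 29/19) - 81 = (29/19 - 1/(13*w)) - 81 = -1510/19 - 1/(13*w))
G(Z) - 2467 = (-19 - 19630*√66)/(247*(√66)) - 2467 = (√66/66)*(-19 - 19630*√66)/247 - 2467 = √66*(-19 - 19630*√66)/16302 - 2467 = -2467 + √66*(-19 - 19630*√66)/16302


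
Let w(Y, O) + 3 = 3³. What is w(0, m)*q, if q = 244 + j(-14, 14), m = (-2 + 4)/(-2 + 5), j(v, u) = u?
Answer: 6192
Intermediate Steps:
m = ⅔ (m = 2/3 = 2*(⅓) = ⅔ ≈ 0.66667)
w(Y, O) = 24 (w(Y, O) = -3 + 3³ = -3 + 27 = 24)
q = 258 (q = 244 + 14 = 258)
w(0, m)*q = 24*258 = 6192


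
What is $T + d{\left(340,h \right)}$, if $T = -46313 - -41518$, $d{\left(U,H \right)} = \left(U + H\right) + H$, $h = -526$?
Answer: $-5507$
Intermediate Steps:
$d{\left(U,H \right)} = U + 2 H$ ($d{\left(U,H \right)} = \left(H + U\right) + H = U + 2 H$)
$T = -4795$ ($T = -46313 + 41518 = -4795$)
$T + d{\left(340,h \right)} = -4795 + \left(340 + 2 \left(-526\right)\right) = -4795 + \left(340 - 1052\right) = -4795 - 712 = -5507$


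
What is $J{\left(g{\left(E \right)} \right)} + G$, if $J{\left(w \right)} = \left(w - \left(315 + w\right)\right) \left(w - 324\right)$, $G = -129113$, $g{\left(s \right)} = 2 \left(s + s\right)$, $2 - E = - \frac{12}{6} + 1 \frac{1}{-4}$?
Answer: $-32408$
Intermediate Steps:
$E = \frac{17}{4}$ ($E = 2 - \left(- \frac{12}{6} + 1 \frac{1}{-4}\right) = 2 - \left(\left(-12\right) \frac{1}{6} + 1 \left(- \frac{1}{4}\right)\right) = 2 - \left(-2 - \frac{1}{4}\right) = 2 - - \frac{9}{4} = 2 + \frac{9}{4} = \frac{17}{4} \approx 4.25$)
$g{\left(s \right)} = 4 s$ ($g{\left(s \right)} = 2 \cdot 2 s = 4 s$)
$J{\left(w \right)} = 102060 - 315 w$ ($J{\left(w \right)} = - 315 \left(-324 + w\right) = 102060 - 315 w$)
$J{\left(g{\left(E \right)} \right)} + G = \left(102060 - 315 \cdot 4 \cdot \frac{17}{4}\right) - 129113 = \left(102060 - 5355\right) - 129113 = 96705 - 129113 = -32408$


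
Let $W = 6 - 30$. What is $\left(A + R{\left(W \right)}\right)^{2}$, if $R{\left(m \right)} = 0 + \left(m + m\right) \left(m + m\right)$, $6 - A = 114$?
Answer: $4822416$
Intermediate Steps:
$W = -24$ ($W = 6 - 30 = -24$)
$A = -108$ ($A = 6 - 114 = -108$)
$R{\left(m \right)} = 4 m^{2}$ ($R{\left(m \right)} = 0 + 2 m 2 m = 0 + 4 m^{2} = 4 m^{2}$)
$\left(A + R{\left(W \right)}\right)^{2} = \left(-108 + 4 \left(-24\right)^{2}\right)^{2} = \left(-108 + 4 \cdot 576\right)^{2} = \left(-108 + 2304\right)^{2} = 2196^{2} = 4822416$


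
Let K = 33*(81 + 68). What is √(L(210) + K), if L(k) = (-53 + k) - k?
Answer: 16*√19 ≈ 69.742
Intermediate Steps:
L(k) = -53
K = 4917 (K = 33*149 = 4917)
√(L(210) + K) = √(-53 + 4917) = √4864 = 16*√19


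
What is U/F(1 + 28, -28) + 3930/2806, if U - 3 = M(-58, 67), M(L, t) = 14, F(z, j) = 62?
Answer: 145681/86986 ≈ 1.6748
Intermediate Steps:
U = 17 (U = 3 + 14 = 17)
U/F(1 + 28, -28) + 3930/2806 = 17/62 + 3930/2806 = 17*(1/62) + 3930*(1/2806) = 17/62 + 1965/1403 = 145681/86986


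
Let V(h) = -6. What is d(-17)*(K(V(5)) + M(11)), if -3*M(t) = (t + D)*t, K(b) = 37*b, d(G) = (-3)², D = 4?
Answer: -2493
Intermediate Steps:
d(G) = 9
M(t) = -t*(4 + t)/3 (M(t) = -(t + 4)*t/3 = -(4 + t)*t/3 = -t*(4 + t)/3)
d(-17)*(K(V(5)) + M(11)) = 9*(37*(-6) - ⅓*11*(4 + 11)) = 9*(-222 - ⅓*11*15) = 9*(-222 - 55) = 9*(-277) = -2493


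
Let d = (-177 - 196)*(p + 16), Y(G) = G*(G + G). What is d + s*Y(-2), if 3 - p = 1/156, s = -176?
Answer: -1324847/156 ≈ -8492.6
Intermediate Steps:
Y(G) = 2*G² (Y(G) = G*(2*G) = 2*G²)
p = 467/156 (p = 3 - 1/156 = 467/156 ≈ 2.9936)
d = -1105199/156 (d = (-177 - 196)*(467/156 + 16) = -373*2963/156 = -1105199/156 ≈ -7084.6)
d + s*Y(-2) = -1105199/156 - 352*(-2)² = -1105199/156 - 352*4 = -1105199/156 - 176*8 = -1105199/156 - 1408 = -1324847/156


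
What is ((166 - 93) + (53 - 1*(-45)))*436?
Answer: 74556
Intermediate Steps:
((166 - 93) + (53 - 1*(-45)))*436 = (73 + (53 + 45))*436 = (73 + 98)*436 = 171*436 = 74556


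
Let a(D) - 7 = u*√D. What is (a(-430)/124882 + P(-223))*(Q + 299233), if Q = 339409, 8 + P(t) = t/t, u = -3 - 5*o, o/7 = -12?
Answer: -279139880607/62441 + 133156857*I*√430/62441 ≈ -4.4705e+6 + 44221.0*I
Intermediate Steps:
o = -84 (o = 7*(-12) = -84)
u = 417 (u = -3 - 5*(-84) = -3 + 420 = 417)
P(t) = -7 (P(t) = -8 + t/t = -8 + 1 = -7)
a(D) = 7 + 417*√D
(a(-430)/124882 + P(-223))*(Q + 299233) = ((7 + 417*√(-430))/124882 - 7)*(339409 + 299233) = ((7 + 417*(I*√430))*(1/124882) - 7)*638642 = ((7 + 417*I*√430)*(1/124882) - 7)*638642 = ((7/124882 + 417*I*√430/124882) - 7)*638642 = (-874167/124882 + 417*I*√430/124882)*638642 = -279139880607/62441 + 133156857*I*√430/62441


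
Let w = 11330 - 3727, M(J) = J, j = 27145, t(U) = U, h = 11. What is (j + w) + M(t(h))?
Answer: 34759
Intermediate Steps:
w = 7603
(j + w) + M(t(h)) = (27145 + 7603) + 11 = 34748 + 11 = 34759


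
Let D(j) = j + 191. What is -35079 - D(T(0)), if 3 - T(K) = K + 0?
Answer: -35273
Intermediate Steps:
T(K) = 3 - K (T(K) = 3 - (K + 0) = 3 - K)
D(j) = 191 + j
-35079 - D(T(0)) = -35079 - (191 + (3 - 1*0)) = -35079 - (191 + (3 + 0)) = -35079 - (191 + 3) = -35079 - 1*194 = -35079 - 194 = -35273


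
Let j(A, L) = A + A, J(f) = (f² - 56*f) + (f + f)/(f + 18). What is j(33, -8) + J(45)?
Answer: -2993/7 ≈ -427.57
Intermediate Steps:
J(f) = f² - 56*f + 2*f/(18 + f) (J(f) = (f² - 56*f) + (2*f)/(18 + f) = (f² - 56*f) + 2*f/(18 + f) = f² - 56*f + 2*f/(18 + f))
j(A, L) = 2*A
j(33, -8) + J(45) = 2*33 + 45*(-1006 + 45² - 38*45)/(18 + 45) = 66 + 45*(-1006 + 2025 - 1710)/63 = 66 + 45*(1/63)*(-691) = 66 - 3455/7 = -2993/7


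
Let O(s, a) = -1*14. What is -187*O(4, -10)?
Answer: 2618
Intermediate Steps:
O(s, a) = -14
-187*O(4, -10) = -187*(-14) = 2618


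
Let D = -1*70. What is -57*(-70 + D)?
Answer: 7980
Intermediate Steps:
D = -70
-57*(-70 + D) = -57*(-70 - 70) = -57*(-140) = 7980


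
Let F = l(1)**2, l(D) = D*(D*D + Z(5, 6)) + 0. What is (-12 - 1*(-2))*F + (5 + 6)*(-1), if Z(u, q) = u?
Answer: -371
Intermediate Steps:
l(D) = D*(5 + D**2) (l(D) = D*(D*D + 5) + 0 = D*(D**2 + 5) + 0 = D*(5 + D**2) + 0 = D*(5 + D**2))
F = 36 (F = (1*(5 + 1**2))**2 = (1*(5 + 1))**2 = (1*6)**2 = 6**2 = 36)
(-12 - 1*(-2))*F + (5 + 6)*(-1) = (-12 - 1*(-2))*36 + (5 + 6)*(-1) = (-12 + 2)*36 + 11*(-1) = -10*36 - 11 = -360 - 11 = -371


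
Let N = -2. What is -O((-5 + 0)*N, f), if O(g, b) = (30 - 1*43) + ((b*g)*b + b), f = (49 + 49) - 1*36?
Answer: -38489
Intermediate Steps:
f = 62 (f = 98 - 36 = 62)
O(g, b) = -13 + b + g*b² (O(g, b) = (30 - 43) + (g*b² + b) = -13 + (b + g*b²) = -13 + b + g*b²)
-O((-5 + 0)*N, f) = -(-13 + 62 + ((-5 + 0)*(-2))*62²) = -(-13 + 62 - 5*(-2)*3844) = -(-13 + 62 + 10*3844) = -(-13 + 62 + 38440) = -1*38489 = -38489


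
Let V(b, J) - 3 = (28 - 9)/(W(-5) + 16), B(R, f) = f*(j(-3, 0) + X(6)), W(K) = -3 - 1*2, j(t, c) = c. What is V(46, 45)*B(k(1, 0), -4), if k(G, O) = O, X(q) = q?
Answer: -1248/11 ≈ -113.45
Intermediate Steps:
W(K) = -5 (W(K) = -3 - 2 = -5)
B(R, f) = 6*f (B(R, f) = f*(0 + 6) = f*6 = 6*f)
V(b, J) = 52/11 (V(b, J) = 3 + (28 - 9)/(-5 + 16) = 3 + 19/11 = 52/11)
V(46, 45)*B(k(1, 0), -4) = 52*(6*(-4))/11 = (52/11)*(-24) = -1248/11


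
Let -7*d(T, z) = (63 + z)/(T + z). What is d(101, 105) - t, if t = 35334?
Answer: -3639414/103 ≈ -35334.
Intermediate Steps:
d(T, z) = -(63 + z)/(7*(T + z))
d(101, 105) - t = (-9 - ⅐*105)/(101 + 105) - 1*35334 = (-9 - 15)/206 - 35334 = (1/206)*(-24) - 35334 = -12/103 - 35334 = -3639414/103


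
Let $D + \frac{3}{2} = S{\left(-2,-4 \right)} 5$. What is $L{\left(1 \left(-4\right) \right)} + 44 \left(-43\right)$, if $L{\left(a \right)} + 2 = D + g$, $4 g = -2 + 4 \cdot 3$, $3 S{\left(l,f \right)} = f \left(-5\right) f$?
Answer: $- \frac{6079}{3} \approx -2026.3$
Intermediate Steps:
$S{\left(l,f \right)} = - \frac{5 f^{2}}{3}$ ($S{\left(l,f \right)} = \frac{f \left(-5\right) f}{3} = \frac{- 5 f f}{3} = \frac{\left(-5\right) f^{2}}{3} = - \frac{5 f^{2}}{3}$)
$g = \frac{5}{2}$ ($g = \frac{-2 + 4 \cdot 3}{4} = \frac{-2 + 12}{4} = \frac{1}{4} \cdot 10 = \frac{5}{2} \approx 2.5$)
$D = - \frac{809}{6}$ ($D = - \frac{3}{2} + - \frac{5 \left(-4\right)^{2}}{3} \cdot 5 = - \frac{3}{2} + \left(- \frac{5}{3}\right) 16 \cdot 5 = - \frac{3}{2} - \frac{400}{3} = - \frac{809}{6} \approx -134.83$)
$L{\left(a \right)} = - \frac{403}{3}$ ($L{\left(a \right)} = -2 + \left(- \frac{809}{6} + \frac{5}{2}\right) = -2 - \frac{397}{3} = - \frac{403}{3}$)
$L{\left(1 \left(-4\right) \right)} + 44 \left(-43\right) = - \frac{403}{3} + 44 \left(-43\right) = - \frac{403}{3} - 1892 = - \frac{6079}{3}$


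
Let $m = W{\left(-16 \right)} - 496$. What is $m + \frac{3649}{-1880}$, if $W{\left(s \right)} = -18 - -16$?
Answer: $- \frac{939889}{1880} \approx -499.94$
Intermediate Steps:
$W{\left(s \right)} = -2$ ($W{\left(s \right)} = -18 + 16 = -2$)
$m = -498$ ($m = -2 - 496 = -498$)
$m + \frac{3649}{-1880} = -498 + \frac{3649}{-1880} = -498 + 3649 \left(- \frac{1}{1880}\right) = -498 - \frac{3649}{1880} = - \frac{939889}{1880}$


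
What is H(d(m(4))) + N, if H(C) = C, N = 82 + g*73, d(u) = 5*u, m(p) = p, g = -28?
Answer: -1942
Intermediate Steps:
N = -1962 (N = 82 - 28*73 = 82 - 2044 = -1962)
H(d(m(4))) + N = 5*4 - 1962 = 20 - 1962 = -1942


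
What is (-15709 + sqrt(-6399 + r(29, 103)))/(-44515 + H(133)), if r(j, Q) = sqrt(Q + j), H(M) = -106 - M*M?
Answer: 15709/62310 - sqrt(-6399 + 2*sqrt(33))/62310 ≈ 0.25211 - 0.0012826*I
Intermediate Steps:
H(M) = -106 - M**2
(-15709 + sqrt(-6399 + r(29, 103)))/(-44515 + H(133)) = (-15709 + sqrt(-6399 + sqrt(103 + 29)))/(-44515 + (-106 - 1*133**2)) = (-15709 + sqrt(-6399 + sqrt(132)))/(-44515 + (-106 - 1*17689)) = (-15709 + sqrt(-6399 + 2*sqrt(33)))/(-44515 + (-106 - 17689)) = (-15709 + sqrt(-6399 + 2*sqrt(33)))/(-44515 - 17795) = (-15709 + sqrt(-6399 + 2*sqrt(33)))/(-62310) = (-15709 + sqrt(-6399 + 2*sqrt(33)))*(-1/62310) = 15709/62310 - sqrt(-6399 + 2*sqrt(33))/62310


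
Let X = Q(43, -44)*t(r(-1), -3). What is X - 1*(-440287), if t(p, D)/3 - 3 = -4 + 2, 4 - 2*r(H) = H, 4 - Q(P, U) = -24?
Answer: 440371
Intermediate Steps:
Q(P, U) = 28 (Q(P, U) = 4 - 1*(-24) = 4 + 24 = 28)
r(H) = 2 - H/2
t(p, D) = 3 (t(p, D) = 9 + 3*(-4 + 2) = 9 + 3*(-2) = 9 - 6 = 3)
X = 84 (X = 28*3 = 84)
X - 1*(-440287) = 84 - 1*(-440287) = 84 + 440287 = 440371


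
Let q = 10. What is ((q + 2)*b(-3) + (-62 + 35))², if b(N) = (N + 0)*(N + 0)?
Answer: 6561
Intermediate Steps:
b(N) = N² (b(N) = N*N = N²)
((q + 2)*b(-3) + (-62 + 35))² = ((10 + 2)*(-3)² + (-62 + 35))² = (12*9 - 27)² = (108 - 27)² = 81² = 6561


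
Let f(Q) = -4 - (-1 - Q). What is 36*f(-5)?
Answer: -288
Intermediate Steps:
f(Q) = -3 + Q (f(Q) = -4 + (1 + Q) = -3 + Q)
36*f(-5) = 36*(-3 - 5) = 36*(-8) = -288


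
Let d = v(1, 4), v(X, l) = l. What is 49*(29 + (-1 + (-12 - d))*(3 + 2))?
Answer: -2744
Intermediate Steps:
d = 4
49*(29 + (-1 + (-12 - d))*(3 + 2)) = 49*(29 + (-1 + (-12 - 1*4))*(3 + 2)) = 49*(29 + (-1 + (-12 - 4))*5) = 49*(29 + (-1 - 16)*5) = 49*(29 - 17*5) = 49*(29 - 85) = 49*(-56) = -2744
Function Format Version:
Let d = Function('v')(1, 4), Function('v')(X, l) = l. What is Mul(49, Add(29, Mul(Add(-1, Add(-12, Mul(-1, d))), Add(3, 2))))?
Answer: -2744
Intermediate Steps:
d = 4
Mul(49, Add(29, Mul(Add(-1, Add(-12, Mul(-1, d))), Add(3, 2)))) = Mul(49, Add(29, Mul(Add(-1, Add(-12, Mul(-1, 4))), Add(3, 2)))) = Mul(49, Add(29, Mul(Add(-1, Add(-12, -4)), 5))) = Mul(49, Add(29, Mul(Add(-1, -16), 5))) = Mul(49, Add(29, Mul(-17, 5))) = Mul(49, Add(29, -85)) = Mul(49, -56) = -2744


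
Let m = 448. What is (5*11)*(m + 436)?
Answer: 48620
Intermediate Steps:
(5*11)*(m + 436) = (5*11)*(448 + 436) = 55*884 = 48620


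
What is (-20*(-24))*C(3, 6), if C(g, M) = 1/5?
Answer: 96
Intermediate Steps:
C(g, M) = ⅕
(-20*(-24))*C(3, 6) = -20*(-24)*(⅕) = 480*(⅕) = 96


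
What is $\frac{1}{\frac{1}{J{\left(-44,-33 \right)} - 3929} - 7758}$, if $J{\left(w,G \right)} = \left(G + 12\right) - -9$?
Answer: $- \frac{3941}{30574279} \approx -0.0001289$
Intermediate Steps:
$J{\left(w,G \right)} = 21 + G$ ($J{\left(w,G \right)} = \left(12 + G\right) + 9 = 21 + G$)
$\frac{1}{\frac{1}{J{\left(-44,-33 \right)} - 3929} - 7758} = \frac{1}{\frac{1}{\left(21 - 33\right) - 3929} - 7758} = \frac{1}{\frac{1}{-12 - 3929} - 7758} = \frac{1}{\frac{1}{-3941} - 7758} = \frac{1}{- \frac{1}{3941} - 7758} = \frac{1}{- \frac{30574279}{3941}} = - \frac{3941}{30574279}$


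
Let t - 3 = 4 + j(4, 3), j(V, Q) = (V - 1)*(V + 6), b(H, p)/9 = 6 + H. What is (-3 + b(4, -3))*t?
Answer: 3219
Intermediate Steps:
b(H, p) = 54 + 9*H (b(H, p) = 9*(6 + H) = 54 + 9*H)
j(V, Q) = (-1 + V)*(6 + V)
t = 37 (t = 3 + (4 + (-6 + 4² + 5*4)) = 3 + (4 + (-6 + 16 + 20)) = 3 + (4 + 30) = 3 + 34 = 37)
(-3 + b(4, -3))*t = (-3 + (54 + 9*4))*37 = (-3 + (54 + 36))*37 = (-3 + 90)*37 = 87*37 = 3219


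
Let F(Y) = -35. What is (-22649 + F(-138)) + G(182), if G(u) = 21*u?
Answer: -18862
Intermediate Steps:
(-22649 + F(-138)) + G(182) = (-22649 - 35) + 21*182 = -22684 + 3822 = -18862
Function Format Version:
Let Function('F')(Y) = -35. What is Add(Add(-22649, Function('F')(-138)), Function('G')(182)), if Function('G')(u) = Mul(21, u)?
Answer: -18862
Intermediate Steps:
Add(Add(-22649, Function('F')(-138)), Function('G')(182)) = Add(Add(-22649, -35), Mul(21, 182)) = Add(-22684, 3822) = -18862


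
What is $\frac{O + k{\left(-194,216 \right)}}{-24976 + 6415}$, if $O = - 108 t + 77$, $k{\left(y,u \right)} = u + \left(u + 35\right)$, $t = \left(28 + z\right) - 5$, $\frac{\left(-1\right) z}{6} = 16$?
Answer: $- \frac{8428}{18561} \approx -0.45407$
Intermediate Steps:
$z = -96$ ($z = \left(-6\right) 16 = -96$)
$t = -73$ ($t = \left(28 - 96\right) - 5 = -68 - 5 = -73$)
$k{\left(y,u \right)} = 35 + 2 u$ ($k{\left(y,u \right)} = u + \left(35 + u\right) = 35 + 2 u$)
$O = 7961$ ($O = \left(-108\right) \left(-73\right) + 77 = 7884 + 77 = 7961$)
$\frac{O + k{\left(-194,216 \right)}}{-24976 + 6415} = \frac{7961 + \left(35 + 2 \cdot 216\right)}{-24976 + 6415} = \frac{7961 + \left(35 + 432\right)}{-18561} = \left(7961 + 467\right) \left(- \frac{1}{18561}\right) = 8428 \left(- \frac{1}{18561}\right) = - \frac{8428}{18561}$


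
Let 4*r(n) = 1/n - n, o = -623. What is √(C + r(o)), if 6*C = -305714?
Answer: I*√177440645235/1869 ≈ 225.38*I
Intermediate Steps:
C = -152857/3 (C = (⅙)*(-305714) = -152857/3 ≈ -50952.)
r(n) = -n/4 + 1/(4*n) (r(n) = (1/n - n)/4 = -n/4 + 1/(4*n))
√(C + r(o)) = √(-152857/3 + (¼)*(1 - 1*(-623)²)/(-623)) = √(-152857/3 + (¼)*(-1/623)*(1 - 1*388129)) = √(-152857/3 + (¼)*(-1/623)*(1 - 388129)) = √(-152857/3 + (¼)*(-1/623)*(-388128)) = √(-152857/3 + 97032/623) = √(-94938815/1869) = I*√177440645235/1869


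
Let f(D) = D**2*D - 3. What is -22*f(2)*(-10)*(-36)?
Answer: -39600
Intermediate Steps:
f(D) = -3 + D**3 (f(D) = D**3 - 3 = -3 + D**3)
-22*f(2)*(-10)*(-36) = -22*(-3 + 2**3)*(-10)*(-36) = -22*(-3 + 8)*(-10)*(-36) = -110*(-10)*(-36) = -22*(-50)*(-36) = 1100*(-36) = -39600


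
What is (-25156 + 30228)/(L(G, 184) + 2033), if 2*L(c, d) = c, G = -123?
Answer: 10144/3943 ≈ 2.5727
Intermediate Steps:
L(c, d) = c/2
(-25156 + 30228)/(L(G, 184) + 2033) = (-25156 + 30228)/((1/2)*(-123) + 2033) = 5072/(-123/2 + 2033) = 5072/(3943/2) = 5072*(2/3943) = 10144/3943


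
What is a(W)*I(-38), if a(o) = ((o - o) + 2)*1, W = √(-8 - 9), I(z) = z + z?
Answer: -152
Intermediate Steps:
I(z) = 2*z
W = I*√17 (W = √(-17) = I*√17 ≈ 4.1231*I)
a(o) = 2 (a(o) = (0 + 2)*1 = 2*1 = 2)
a(W)*I(-38) = 2*(2*(-38)) = 2*(-76) = -152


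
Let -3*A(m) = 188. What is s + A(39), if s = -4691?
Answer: -14261/3 ≈ -4753.7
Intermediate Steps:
A(m) = -188/3 (A(m) = -1/3*188 = -188/3)
s + A(39) = -4691 - 188/3 = -14261/3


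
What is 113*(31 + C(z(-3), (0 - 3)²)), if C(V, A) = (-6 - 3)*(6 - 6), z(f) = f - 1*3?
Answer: 3503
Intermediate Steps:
z(f) = -3 + f (z(f) = f - 3 = -3 + f)
C(V, A) = 0 (C(V, A) = -9*0 = 0)
113*(31 + C(z(-3), (0 - 3)²)) = 113*(31 + 0) = 113*31 = 3503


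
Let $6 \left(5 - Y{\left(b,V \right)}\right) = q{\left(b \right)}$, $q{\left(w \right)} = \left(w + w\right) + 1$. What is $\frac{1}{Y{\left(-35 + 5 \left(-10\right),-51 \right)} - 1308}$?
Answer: $- \frac{6}{7649} \approx -0.00078442$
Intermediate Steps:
$q{\left(w \right)} = 1 + 2 w$ ($q{\left(w \right)} = 2 w + 1 = 1 + 2 w$)
$Y{\left(b,V \right)} = \frac{29}{6} - \frac{b}{3}$ ($Y{\left(b,V \right)} = 5 - \frac{1 + 2 b}{6} = 5 - \left(\frac{1}{6} + \frac{b}{3}\right) = \frac{29}{6} - \frac{b}{3}$)
$\frac{1}{Y{\left(-35 + 5 \left(-10\right),-51 \right)} - 1308} = \frac{1}{\left(\frac{29}{6} - \frac{-35 + 5 \left(-10\right)}{3}\right) - 1308} = \frac{1}{\left(\frac{29}{6} - \frac{-35 - 50}{3}\right) - 1308} = \frac{1}{\left(\frac{29}{6} - - \frac{85}{3}\right) - 1308} = \frac{1}{\left(\frac{29}{6} + \frac{85}{3}\right) - 1308} = \frac{1}{\frac{199}{6} - 1308} = \frac{1}{- \frac{7649}{6}} = - \frac{6}{7649}$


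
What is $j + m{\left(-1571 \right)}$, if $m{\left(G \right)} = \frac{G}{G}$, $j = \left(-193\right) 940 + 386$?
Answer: $-181033$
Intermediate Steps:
$j = -181034$ ($j = -181420 + 386 = -181034$)
$m{\left(G \right)} = 1$
$j + m{\left(-1571 \right)} = -181034 + 1 = -181033$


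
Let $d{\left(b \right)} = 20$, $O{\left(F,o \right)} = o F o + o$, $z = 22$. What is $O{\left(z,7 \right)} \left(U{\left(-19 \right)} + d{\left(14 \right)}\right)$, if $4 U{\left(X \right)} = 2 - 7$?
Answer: $\frac{81375}{4} \approx 20344.0$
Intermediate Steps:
$O{\left(F,o \right)} = o + F o^{2}$ ($O{\left(F,o \right)} = F o o + o = F o^{2} + o = o + F o^{2}$)
$U{\left(X \right)} = - \frac{5}{4}$ ($U{\left(X \right)} = \frac{2 - 7}{4} = \frac{1}{4} \left(-5\right) = - \frac{5}{4}$)
$O{\left(z,7 \right)} \left(U{\left(-19 \right)} + d{\left(14 \right)}\right) = 7 \left(1 + 22 \cdot 7\right) \left(- \frac{5}{4} + 20\right) = 7 \left(1 + 154\right) \frac{75}{4} = 7 \cdot 155 \cdot \frac{75}{4} = 1085 \cdot \frac{75}{4} = \frac{81375}{4}$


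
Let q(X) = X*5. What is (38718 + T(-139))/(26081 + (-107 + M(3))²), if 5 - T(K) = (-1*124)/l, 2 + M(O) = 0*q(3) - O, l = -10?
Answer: 193553/193125 ≈ 1.0022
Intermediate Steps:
q(X) = 5*X
M(O) = -2 - O (M(O) = -2 + (0*(5*3) - O) = -2 + (0*15 - O) = -2 + (0 - O) = -2 - O)
T(K) = -37/5 (T(K) = 5 - (-1*124)/(-10) = 5 - (-124)*(-1)/10 = 5 - 1*62/5 = 5 - 62/5 = -37/5)
(38718 + T(-139))/(26081 + (-107 + M(3))²) = (38718 - 37/5)/(26081 + (-107 + (-2 - 1*3))²) = 193553/(5*(26081 + (-107 + (-2 - 3))²)) = 193553/(5*(26081 + (-107 - 5)²)) = 193553/(5*(26081 + (-112)²)) = 193553/(5*(26081 + 12544)) = (193553/5)/38625 = (193553/5)*(1/38625) = 193553/193125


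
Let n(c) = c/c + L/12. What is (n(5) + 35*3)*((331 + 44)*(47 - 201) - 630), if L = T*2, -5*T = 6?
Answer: -6176604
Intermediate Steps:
T = -6/5 (T = -1/5*6 = -6/5 ≈ -1.2000)
L = -12/5 (L = -6/5*2 = -12/5 ≈ -2.4000)
n(c) = 4/5 (n(c) = c/c - 12/5/12 = 1 - 12/5*1/12 = 1 - 1/5 = 4/5)
(n(5) + 35*3)*((331 + 44)*(47 - 201) - 630) = (4/5 + 35*3)*((331 + 44)*(47 - 201) - 630) = (4/5 + 105)*(375*(-154) - 630) = 529*(-57750 - 630)/5 = (529/5)*(-58380) = -6176604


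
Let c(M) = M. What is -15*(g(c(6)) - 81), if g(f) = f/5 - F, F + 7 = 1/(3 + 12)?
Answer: 1093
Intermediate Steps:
F = -104/15 (F = -7 + 1/(3 + 12) = -7 + 1/15 = -104/15 ≈ -6.9333)
g(f) = 104/15 + f/5 (g(f) = f/5 - 1*(-104/15) = f*(⅕) + 104/15 = f/5 + 104/15 = 104/15 + f/5)
-15*(g(c(6)) - 81) = -15*((104/15 + (⅕)*6) - 81) = -15*((104/15 + 6/5) - 81) = -15*(122/15 - 81) = -15*(-1093/15) = 1093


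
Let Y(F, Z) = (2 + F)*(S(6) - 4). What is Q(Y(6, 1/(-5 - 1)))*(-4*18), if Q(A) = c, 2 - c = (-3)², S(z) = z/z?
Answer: 504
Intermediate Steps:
S(z) = 1
Y(F, Z) = -6 - 3*F (Y(F, Z) = (2 + F)*(1 - 4) = (2 + F)*(-3) = -6 - 3*F)
c = -7 (c = 2 - 1*(-3)² = 2 - 1*9 = 2 - 9 = -7)
Q(A) = -7
Q(Y(6, 1/(-5 - 1)))*(-4*18) = -(-28)*18 = -7*(-72) = 504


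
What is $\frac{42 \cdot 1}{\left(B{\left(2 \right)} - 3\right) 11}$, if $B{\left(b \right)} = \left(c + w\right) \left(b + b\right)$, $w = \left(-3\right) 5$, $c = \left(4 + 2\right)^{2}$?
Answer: $\frac{14}{297} \approx 0.047138$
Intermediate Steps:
$c = 36$ ($c = 6^{2} = 36$)
$w = -15$
$B{\left(b \right)} = 42 b$ ($B{\left(b \right)} = \left(36 - 15\right) \left(b + b\right) = 21 \cdot 2 b = 42 b$)
$\frac{42 \cdot 1}{\left(B{\left(2 \right)} - 3\right) 11} = \frac{42 \cdot 1}{\left(42 \cdot 2 - 3\right) 11} = \frac{42}{\left(84 - 3\right) 11} = \frac{42}{81 \cdot 11} = \frac{42}{891} = 42 \cdot \frac{1}{891} = \frac{14}{297}$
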